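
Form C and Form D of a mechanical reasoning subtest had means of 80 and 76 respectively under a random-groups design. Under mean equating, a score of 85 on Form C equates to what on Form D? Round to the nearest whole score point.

81

Mean equating: y = x + (M_Y − M_X) = 85 + (76 − 80) = 81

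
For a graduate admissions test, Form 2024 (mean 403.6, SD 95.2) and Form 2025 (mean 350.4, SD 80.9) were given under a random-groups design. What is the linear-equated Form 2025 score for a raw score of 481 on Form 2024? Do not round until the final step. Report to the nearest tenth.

416.2

Linear equating: y = (SD_Y/SD_X)(x − M_X) + M_Y
y = (80.9/95.2)(481 − 403.6) + 350.4
y = 0.849790 × 77.4 + 350.4 = 65.7737 + 350.4 = 416.2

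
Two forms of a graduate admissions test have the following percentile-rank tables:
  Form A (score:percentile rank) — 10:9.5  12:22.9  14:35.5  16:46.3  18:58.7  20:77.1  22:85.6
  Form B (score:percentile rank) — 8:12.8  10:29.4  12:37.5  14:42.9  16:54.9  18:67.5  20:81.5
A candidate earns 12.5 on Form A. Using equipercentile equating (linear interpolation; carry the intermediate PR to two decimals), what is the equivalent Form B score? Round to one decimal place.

PR of 12.5 on Form A: 22.9 + (12.5 − 12)/(14 − 12) × (35.5 − 22.9) = 26.05
On Form B, PR 26.05 falls between score 8 (PR 12.8) and 10 (PR 29.4).
Interpolate: 8 + (26.05 − 12.8)/(29.4 − 12.8) × (10 − 8) = 9.6

9.6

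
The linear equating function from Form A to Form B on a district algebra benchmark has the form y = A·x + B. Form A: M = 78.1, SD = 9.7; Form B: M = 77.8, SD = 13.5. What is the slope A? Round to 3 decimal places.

A = SD_Y / SD_X = 13.5 / 9.7 = 1.392

1.392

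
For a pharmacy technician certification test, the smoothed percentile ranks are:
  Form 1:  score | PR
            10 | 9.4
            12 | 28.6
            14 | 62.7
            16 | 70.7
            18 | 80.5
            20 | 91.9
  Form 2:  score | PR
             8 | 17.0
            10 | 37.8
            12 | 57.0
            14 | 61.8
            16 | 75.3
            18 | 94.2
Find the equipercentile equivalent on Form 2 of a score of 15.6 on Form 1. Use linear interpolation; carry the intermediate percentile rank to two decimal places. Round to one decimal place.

15.1

PR of 15.6 on Form 1: 62.7 + (15.6 − 14)/(16 − 14) × (70.7 − 62.7) = 69.10
On Form 2, PR 69.10 falls between score 14 (PR 61.8) and 16 (PR 75.3).
Interpolate: 14 + (69.10 − 61.8)/(75.3 − 61.8) × (16 − 14) = 15.1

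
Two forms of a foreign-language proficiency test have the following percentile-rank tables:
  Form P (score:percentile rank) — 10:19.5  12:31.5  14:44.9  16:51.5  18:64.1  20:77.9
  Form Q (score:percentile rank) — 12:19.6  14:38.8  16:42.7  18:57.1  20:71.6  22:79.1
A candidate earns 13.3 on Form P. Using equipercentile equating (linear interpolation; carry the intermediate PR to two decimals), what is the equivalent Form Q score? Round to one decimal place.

14.7

PR of 13.3 on Form P: 31.5 + (13.3 − 12)/(14 − 12) × (44.9 − 31.5) = 40.21
On Form Q, PR 40.21 falls between score 14 (PR 38.8) and 16 (PR 42.7).
Interpolate: 14 + (40.21 − 38.8)/(42.7 − 38.8) × (16 − 14) = 14.7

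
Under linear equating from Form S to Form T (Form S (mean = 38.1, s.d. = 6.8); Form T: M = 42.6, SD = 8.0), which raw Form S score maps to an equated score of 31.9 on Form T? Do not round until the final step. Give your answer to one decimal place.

Invert y = (SD_Y/SD_X)(x − M_X) + M_Y:
x = (SD_X/SD_Y)(y − M_Y) + M_X = (6.8/8.0)(31.9 − 42.6) + 38.1
x = 0.850000 × -10.700 + 38.1 = 29.0

29.0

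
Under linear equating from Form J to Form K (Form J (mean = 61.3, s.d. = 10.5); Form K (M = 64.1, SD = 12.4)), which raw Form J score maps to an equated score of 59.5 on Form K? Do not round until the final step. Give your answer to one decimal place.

57.4

Invert y = (SD_Y/SD_X)(x − M_X) + M_Y:
x = (SD_X/SD_Y)(y − M_Y) + M_X = (10.5/12.4)(59.5 − 64.1) + 61.3
x = 0.846774 × -4.600 + 61.3 = 57.4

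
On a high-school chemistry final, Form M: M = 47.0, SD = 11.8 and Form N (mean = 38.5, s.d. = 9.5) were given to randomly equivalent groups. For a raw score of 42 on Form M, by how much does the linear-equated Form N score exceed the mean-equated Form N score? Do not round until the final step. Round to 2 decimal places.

0.97

Mean-equated: 42 + (38.5 − 47.0) = 33.50
Linear-equated: (9.5/11.8)(42 − 47.0) + 38.5 = 34.475
Difference = 34.475 − 33.50 = 0.97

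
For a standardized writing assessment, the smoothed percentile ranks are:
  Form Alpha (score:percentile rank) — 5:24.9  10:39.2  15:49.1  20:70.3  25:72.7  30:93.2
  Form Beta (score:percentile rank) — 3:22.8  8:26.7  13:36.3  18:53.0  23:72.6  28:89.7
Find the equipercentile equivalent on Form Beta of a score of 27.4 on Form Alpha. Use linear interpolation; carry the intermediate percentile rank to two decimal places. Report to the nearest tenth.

PR of 27.4 on Form Alpha: 72.7 + (27.4 − 25)/(30 − 25) × (93.2 − 72.7) = 82.54
On Form Beta, PR 82.54 falls between score 23 (PR 72.6) and 28 (PR 89.7).
Interpolate: 23 + (82.54 − 72.6)/(89.7 − 72.6) × (28 − 23) = 25.9

25.9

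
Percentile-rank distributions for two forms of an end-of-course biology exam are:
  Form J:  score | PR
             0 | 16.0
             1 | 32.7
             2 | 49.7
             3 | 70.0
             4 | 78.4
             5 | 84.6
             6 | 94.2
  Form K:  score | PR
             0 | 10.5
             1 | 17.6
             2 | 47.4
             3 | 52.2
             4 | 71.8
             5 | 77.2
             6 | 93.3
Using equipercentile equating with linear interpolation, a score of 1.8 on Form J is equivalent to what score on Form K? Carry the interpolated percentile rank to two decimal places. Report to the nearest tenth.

2.0

PR of 1.8 on Form J: 32.7 + (1.8 − 1)/(2 − 1) × (49.7 − 32.7) = 46.30
On Form K, PR 46.30 falls between score 1 (PR 17.6) and 2 (PR 47.4).
Interpolate: 1 + (46.30 − 17.6)/(47.4 − 17.6) × (2 − 1) = 2.0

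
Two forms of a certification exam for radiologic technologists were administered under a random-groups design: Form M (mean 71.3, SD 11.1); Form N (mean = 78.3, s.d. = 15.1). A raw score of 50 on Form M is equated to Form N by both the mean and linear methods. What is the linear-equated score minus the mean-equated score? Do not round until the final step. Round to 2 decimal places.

Mean-equated: 50 + (78.3 − 71.3) = 57.00
Linear-equated: (15.1/11.1)(50 − 71.3) + 78.3 = 49.324
Difference = 49.324 − 57.00 = -7.68

-7.68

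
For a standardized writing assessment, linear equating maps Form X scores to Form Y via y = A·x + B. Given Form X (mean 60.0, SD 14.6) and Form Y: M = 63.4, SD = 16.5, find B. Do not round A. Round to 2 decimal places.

-4.41

A = SD_Y / SD_X = 16.5 / 14.6 = 1.130137
B = M_Y − A·M_X = 63.4 − 1.130137 × 60.0 = -4.41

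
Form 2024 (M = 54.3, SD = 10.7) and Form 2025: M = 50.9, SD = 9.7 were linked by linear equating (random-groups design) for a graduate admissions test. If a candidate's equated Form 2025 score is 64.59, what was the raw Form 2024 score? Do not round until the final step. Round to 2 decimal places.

Invert y = (SD_Y/SD_X)(x − M_X) + M_Y:
x = (SD_X/SD_Y)(y − M_Y) + M_X = (10.7/9.7)(64.59 − 50.9) + 54.3
x = 1.103093 × 13.690 + 54.3 = 69.40

69.40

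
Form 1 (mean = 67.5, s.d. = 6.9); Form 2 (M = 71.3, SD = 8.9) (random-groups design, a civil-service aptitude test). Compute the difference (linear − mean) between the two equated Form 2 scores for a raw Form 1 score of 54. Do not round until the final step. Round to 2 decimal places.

-3.91

Mean-equated: 54 + (71.3 − 67.5) = 57.80
Linear-equated: (8.9/6.9)(54 − 67.5) + 71.3 = 53.887
Difference = 53.887 − 57.80 = -3.91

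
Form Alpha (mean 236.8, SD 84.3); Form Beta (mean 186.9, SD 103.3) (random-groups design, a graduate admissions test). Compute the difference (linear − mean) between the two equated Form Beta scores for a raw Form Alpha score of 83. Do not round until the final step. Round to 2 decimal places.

-34.66

Mean-equated: 83 + (186.9 − 236.8) = 33.10
Linear-equated: (103.3/84.3)(83 − 236.8) + 186.9 = -1.564
Difference = -1.564 − 33.10 = -34.66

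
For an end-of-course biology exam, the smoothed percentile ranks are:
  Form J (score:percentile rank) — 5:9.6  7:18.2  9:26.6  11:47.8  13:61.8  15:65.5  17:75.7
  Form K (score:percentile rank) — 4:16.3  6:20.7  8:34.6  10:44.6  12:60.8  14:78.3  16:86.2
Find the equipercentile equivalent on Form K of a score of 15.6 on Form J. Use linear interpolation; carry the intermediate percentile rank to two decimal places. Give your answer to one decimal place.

PR of 15.6 on Form J: 65.5 + (15.6 − 15)/(17 − 15) × (75.7 − 65.5) = 68.56
On Form K, PR 68.56 falls between score 12 (PR 60.8) and 14 (PR 78.3).
Interpolate: 12 + (68.56 − 60.8)/(78.3 − 60.8) × (14 − 12) = 12.9

12.9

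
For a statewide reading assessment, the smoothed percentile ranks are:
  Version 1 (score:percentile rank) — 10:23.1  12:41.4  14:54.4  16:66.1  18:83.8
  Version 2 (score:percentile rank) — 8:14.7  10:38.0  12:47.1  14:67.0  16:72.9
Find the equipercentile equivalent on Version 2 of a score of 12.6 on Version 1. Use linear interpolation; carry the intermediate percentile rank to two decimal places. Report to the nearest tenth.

PR of 12.6 on Version 1: 41.4 + (12.6 − 12)/(14 − 12) × (54.4 − 41.4) = 45.30
On Version 2, PR 45.30 falls between score 10 (PR 38.0) and 12 (PR 47.1).
Interpolate: 10 + (45.30 − 38.0)/(47.1 − 38.0) × (12 − 10) = 11.6

11.6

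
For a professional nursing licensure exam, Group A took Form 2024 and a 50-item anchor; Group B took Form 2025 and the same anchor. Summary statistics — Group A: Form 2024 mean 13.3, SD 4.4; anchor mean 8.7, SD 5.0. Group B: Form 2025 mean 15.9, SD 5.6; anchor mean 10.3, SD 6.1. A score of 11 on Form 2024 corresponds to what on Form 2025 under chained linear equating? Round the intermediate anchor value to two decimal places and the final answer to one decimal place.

Form 2024 → anchor (Group A): v = (5.0/4.4)(11 − 13.3) + 8.7 = 6.09
anchor → Form 2025 (Group B): y = (5.6/6.1)(6.09 − 10.3) + 15.9 = 12.0

12.0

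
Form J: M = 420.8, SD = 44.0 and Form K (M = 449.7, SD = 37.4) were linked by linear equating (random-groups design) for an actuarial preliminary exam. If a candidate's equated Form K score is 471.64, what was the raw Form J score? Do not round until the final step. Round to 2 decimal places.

Invert y = (SD_Y/SD_X)(x − M_X) + M_Y:
x = (SD_X/SD_Y)(y − M_Y) + M_X = (44.0/37.4)(471.64 − 449.7) + 420.8
x = 1.176471 × 21.940 + 420.8 = 446.61

446.61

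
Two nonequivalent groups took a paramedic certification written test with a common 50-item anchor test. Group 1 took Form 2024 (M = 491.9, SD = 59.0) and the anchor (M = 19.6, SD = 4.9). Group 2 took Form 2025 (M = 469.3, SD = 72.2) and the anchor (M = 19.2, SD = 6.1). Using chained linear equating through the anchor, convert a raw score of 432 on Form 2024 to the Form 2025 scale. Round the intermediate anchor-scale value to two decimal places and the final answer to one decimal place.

Form 2024 → anchor (Group 1): v = (4.9/59.0)(432 − 491.9) + 19.6 = 14.63
anchor → Form 2025 (Group 2): y = (72.2/6.1)(14.63 − 19.2) + 469.3 = 415.2

415.2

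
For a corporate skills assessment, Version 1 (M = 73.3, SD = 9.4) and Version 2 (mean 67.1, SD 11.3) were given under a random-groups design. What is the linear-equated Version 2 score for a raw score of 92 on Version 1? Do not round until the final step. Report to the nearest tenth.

89.6

Linear equating: y = (SD_Y/SD_X)(x − M_X) + M_Y
y = (11.3/9.4)(92 − 73.3) + 67.1
y = 1.202128 × 18.7 + 67.1 = 22.4798 + 67.1 = 89.6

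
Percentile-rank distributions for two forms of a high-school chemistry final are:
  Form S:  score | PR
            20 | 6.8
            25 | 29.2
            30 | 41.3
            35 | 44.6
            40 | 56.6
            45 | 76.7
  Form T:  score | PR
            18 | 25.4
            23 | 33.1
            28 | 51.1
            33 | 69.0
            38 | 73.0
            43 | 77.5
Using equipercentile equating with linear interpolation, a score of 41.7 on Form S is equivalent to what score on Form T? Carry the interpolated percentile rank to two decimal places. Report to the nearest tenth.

PR of 41.7 on Form S: 56.6 + (41.7 − 40)/(45 − 40) × (76.7 − 56.6) = 63.43
On Form T, PR 63.43 falls between score 28 (PR 51.1) and 33 (PR 69.0).
Interpolate: 28 + (63.43 − 51.1)/(69.0 − 51.1) × (33 − 28) = 31.4

31.4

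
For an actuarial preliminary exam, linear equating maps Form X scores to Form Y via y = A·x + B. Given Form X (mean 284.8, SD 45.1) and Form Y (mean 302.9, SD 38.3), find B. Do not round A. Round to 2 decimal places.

61.04

A = SD_Y / SD_X = 38.3 / 45.1 = 0.849224
B = M_Y − A·M_X = 302.9 − 0.849224 × 284.8 = 61.04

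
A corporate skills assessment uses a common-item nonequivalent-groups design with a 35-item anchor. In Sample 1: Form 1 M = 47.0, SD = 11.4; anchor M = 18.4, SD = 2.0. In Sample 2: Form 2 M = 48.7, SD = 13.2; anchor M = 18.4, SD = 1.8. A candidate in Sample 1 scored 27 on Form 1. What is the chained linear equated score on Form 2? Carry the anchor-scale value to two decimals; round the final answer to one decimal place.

23.0

Form 1 → anchor (Sample 1): v = (2.0/11.4)(27 − 47.0) + 18.4 = 14.89
anchor → Form 2 (Sample 2): y = (13.2/1.8)(14.89 − 18.4) + 48.7 = 23.0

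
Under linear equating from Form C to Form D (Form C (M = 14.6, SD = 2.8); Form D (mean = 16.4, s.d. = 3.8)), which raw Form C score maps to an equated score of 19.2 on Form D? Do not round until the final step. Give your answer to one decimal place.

Invert y = (SD_Y/SD_X)(x − M_X) + M_Y:
x = (SD_X/SD_Y)(y − M_Y) + M_X = (2.8/3.8)(19.2 − 16.4) + 14.6
x = 0.736842 × 2.800 + 14.6 = 16.7

16.7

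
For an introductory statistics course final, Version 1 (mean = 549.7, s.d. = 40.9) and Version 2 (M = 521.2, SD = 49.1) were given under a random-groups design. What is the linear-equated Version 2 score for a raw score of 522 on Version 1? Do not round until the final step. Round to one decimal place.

Linear equating: y = (SD_Y/SD_X)(x − M_X) + M_Y
y = (49.1/40.9)(522 − 549.7) + 521.2
y = 1.200489 × -27.7 + 521.2 = -33.2535 + 521.2 = 487.9

487.9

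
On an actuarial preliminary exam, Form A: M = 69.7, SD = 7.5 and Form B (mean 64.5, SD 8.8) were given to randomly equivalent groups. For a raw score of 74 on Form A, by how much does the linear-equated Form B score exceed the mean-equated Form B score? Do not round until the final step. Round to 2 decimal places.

Mean-equated: 74 + (64.5 − 69.7) = 68.80
Linear-equated: (8.8/7.5)(74 − 69.7) + 64.5 = 69.545
Difference = 69.545 − 68.80 = 0.75

0.75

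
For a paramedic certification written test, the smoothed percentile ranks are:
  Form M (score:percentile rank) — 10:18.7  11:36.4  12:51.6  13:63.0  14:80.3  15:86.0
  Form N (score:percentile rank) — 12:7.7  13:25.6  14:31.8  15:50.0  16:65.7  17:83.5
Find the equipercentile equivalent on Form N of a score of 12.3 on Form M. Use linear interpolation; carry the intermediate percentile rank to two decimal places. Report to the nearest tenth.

PR of 12.3 on Form M: 51.6 + (12.3 − 12)/(13 − 12) × (63.0 − 51.6) = 55.02
On Form N, PR 55.02 falls between score 15 (PR 50.0) and 16 (PR 65.7).
Interpolate: 15 + (55.02 − 50.0)/(65.7 − 50.0) × (16 − 15) = 15.3

15.3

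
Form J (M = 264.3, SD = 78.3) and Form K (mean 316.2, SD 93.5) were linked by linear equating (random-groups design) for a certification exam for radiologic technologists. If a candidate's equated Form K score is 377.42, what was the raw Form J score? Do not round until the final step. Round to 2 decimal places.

Invert y = (SD_Y/SD_X)(x − M_X) + M_Y:
x = (SD_X/SD_Y)(y − M_Y) + M_X = (78.3/93.5)(377.42 − 316.2) + 264.3
x = 0.837433 × 61.220 + 264.3 = 315.57

315.57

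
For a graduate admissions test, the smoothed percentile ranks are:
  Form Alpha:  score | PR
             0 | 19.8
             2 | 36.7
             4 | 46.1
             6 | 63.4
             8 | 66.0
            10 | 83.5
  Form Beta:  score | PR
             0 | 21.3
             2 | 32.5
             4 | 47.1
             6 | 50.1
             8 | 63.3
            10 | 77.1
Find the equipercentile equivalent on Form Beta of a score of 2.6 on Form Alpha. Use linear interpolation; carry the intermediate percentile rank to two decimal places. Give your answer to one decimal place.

PR of 2.6 on Form Alpha: 36.7 + (2.6 − 2)/(4 − 2) × (46.1 − 36.7) = 39.52
On Form Beta, PR 39.52 falls between score 2 (PR 32.5) and 4 (PR 47.1).
Interpolate: 2 + (39.52 − 32.5)/(47.1 − 32.5) × (4 − 2) = 3.0

3.0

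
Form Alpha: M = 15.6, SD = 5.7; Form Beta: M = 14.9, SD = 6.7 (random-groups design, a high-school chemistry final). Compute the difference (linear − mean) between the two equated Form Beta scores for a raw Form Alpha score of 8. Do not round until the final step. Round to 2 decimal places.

Mean-equated: 8 + (14.9 − 15.6) = 7.30
Linear-equated: (6.7/5.7)(8 − 15.6) + 14.9 = 5.967
Difference = 5.967 − 7.30 = -1.33

-1.33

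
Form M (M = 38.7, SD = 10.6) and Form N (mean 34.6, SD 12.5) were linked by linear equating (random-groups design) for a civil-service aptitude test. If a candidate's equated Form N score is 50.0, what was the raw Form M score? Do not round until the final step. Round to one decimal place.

51.8

Invert y = (SD_Y/SD_X)(x − M_X) + M_Y:
x = (SD_X/SD_Y)(y − M_Y) + M_X = (10.6/12.5)(50.0 − 34.6) + 38.7
x = 0.848000 × 15.400 + 38.7 = 51.8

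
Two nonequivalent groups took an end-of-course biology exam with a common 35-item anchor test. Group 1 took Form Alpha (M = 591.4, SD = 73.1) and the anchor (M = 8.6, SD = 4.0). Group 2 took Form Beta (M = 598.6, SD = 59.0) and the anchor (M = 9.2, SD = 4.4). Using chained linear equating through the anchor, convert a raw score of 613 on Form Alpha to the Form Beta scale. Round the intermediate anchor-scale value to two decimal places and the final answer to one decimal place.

Form Alpha → anchor (Group 1): v = (4.0/73.1)(613 − 591.4) + 8.6 = 9.78
anchor → Form Beta (Group 2): y = (59.0/4.4)(9.78 − 9.2) + 598.6 = 606.4

606.4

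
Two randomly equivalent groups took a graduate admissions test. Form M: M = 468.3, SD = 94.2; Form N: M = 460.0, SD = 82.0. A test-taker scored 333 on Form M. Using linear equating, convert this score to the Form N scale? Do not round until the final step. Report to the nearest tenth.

342.2

Linear equating: y = (SD_Y/SD_X)(x − M_X) + M_Y
y = (82.0/94.2)(333 − 468.3) + 460.0
y = 0.870488 × -135.3 + 460.0 = -117.7771 + 460.0 = 342.2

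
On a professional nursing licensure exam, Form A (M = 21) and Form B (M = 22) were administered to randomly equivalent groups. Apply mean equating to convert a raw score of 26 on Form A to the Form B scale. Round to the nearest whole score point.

Mean equating: y = x + (M_Y − M_X) = 26 + (22 − 21) = 27

27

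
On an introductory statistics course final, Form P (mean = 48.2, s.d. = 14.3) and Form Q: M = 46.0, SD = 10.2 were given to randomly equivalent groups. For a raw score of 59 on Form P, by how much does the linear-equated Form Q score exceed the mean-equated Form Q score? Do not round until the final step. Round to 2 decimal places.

-3.10

Mean-equated: 59 + (46.0 − 48.2) = 56.80
Linear-equated: (10.2/14.3)(59 − 48.2) + 46.0 = 53.703
Difference = 53.703 − 56.80 = -3.10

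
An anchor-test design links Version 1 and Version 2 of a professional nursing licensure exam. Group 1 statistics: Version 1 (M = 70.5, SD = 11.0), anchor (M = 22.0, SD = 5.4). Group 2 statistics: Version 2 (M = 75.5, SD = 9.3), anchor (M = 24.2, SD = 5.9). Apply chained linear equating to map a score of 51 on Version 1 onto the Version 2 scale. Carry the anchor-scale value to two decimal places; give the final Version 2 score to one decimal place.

56.9

Version 1 → anchor (Group 1): v = (5.4/11.0)(51 − 70.5) + 22.0 = 12.43
anchor → Version 2 (Group 2): y = (9.3/5.9)(12.43 − 24.2) + 75.5 = 56.9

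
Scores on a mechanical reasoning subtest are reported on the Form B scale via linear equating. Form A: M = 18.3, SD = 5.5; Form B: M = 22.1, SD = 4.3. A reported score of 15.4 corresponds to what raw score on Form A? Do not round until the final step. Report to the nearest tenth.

9.7

Invert y = (SD_Y/SD_X)(x − M_X) + M_Y:
x = (SD_X/SD_Y)(y − M_Y) + M_X = (5.5/4.3)(15.4 − 22.1) + 18.3
x = 1.279070 × -6.700 + 18.3 = 9.7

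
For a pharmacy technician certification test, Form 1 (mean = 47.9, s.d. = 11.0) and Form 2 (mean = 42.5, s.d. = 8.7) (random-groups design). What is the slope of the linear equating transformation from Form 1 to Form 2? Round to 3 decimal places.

0.791

A = SD_Y / SD_X = 8.7 / 11.0 = 0.791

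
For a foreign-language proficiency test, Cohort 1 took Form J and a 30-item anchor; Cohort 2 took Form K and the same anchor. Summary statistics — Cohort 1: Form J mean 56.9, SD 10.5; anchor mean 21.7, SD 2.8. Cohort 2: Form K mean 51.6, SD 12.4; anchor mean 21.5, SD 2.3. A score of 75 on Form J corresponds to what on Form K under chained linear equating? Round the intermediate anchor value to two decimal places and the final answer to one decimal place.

Form J → anchor (Cohort 1): v = (2.8/10.5)(75 − 56.9) + 21.7 = 26.53
anchor → Form K (Cohort 2): y = (12.4/2.3)(26.53 − 21.5) + 51.6 = 78.7

78.7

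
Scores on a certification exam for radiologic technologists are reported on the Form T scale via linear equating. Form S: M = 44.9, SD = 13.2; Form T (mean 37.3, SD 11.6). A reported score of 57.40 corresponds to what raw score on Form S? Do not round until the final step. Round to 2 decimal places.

Invert y = (SD_Y/SD_X)(x − M_X) + M_Y:
x = (SD_X/SD_Y)(y − M_Y) + M_X = (13.2/11.6)(57.40 − 37.3) + 44.9
x = 1.137931 × 20.100 + 44.9 = 67.77

67.77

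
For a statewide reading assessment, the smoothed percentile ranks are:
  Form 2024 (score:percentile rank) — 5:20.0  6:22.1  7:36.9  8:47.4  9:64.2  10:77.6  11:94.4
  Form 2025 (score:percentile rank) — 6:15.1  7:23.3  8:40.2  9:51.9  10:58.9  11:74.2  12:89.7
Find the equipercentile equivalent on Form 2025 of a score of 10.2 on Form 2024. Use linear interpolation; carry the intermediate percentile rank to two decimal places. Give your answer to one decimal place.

11.4

PR of 10.2 on Form 2024: 77.6 + (10.2 − 10)/(11 − 10) × (94.4 − 77.6) = 80.96
On Form 2025, PR 80.96 falls between score 11 (PR 74.2) and 12 (PR 89.7).
Interpolate: 11 + (80.96 − 74.2)/(89.7 − 74.2) × (12 − 11) = 11.4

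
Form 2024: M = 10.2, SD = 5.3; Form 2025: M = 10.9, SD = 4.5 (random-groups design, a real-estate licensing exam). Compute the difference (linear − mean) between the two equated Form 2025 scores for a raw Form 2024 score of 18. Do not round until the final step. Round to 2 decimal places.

Mean-equated: 18 + (10.9 − 10.2) = 18.70
Linear-equated: (4.5/5.3)(18 − 10.2) + 10.9 = 17.523
Difference = 17.523 − 18.70 = -1.18

-1.18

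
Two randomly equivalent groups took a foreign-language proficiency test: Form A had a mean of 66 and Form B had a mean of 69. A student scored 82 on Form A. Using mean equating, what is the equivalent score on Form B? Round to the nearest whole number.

Mean equating: y = x + (M_Y − M_X) = 82 + (69 − 66) = 85

85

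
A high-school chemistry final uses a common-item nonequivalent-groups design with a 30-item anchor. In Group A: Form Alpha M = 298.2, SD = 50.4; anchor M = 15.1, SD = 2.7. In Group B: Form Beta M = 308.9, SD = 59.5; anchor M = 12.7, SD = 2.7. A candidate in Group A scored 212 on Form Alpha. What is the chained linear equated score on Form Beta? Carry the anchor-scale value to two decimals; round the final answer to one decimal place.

Form Alpha → anchor (Group A): v = (2.7/50.4)(212 − 298.2) + 15.1 = 10.48
anchor → Form Beta (Group B): y = (59.5/2.7)(10.48 − 12.7) + 308.9 = 260.0

260.0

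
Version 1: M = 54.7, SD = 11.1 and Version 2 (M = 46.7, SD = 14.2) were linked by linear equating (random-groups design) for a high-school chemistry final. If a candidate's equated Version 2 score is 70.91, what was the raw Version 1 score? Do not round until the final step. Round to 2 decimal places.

73.62

Invert y = (SD_Y/SD_X)(x − M_X) + M_Y:
x = (SD_X/SD_Y)(y − M_Y) + M_X = (11.1/14.2)(70.91 − 46.7) + 54.7
x = 0.781690 × 24.210 + 54.7 = 73.62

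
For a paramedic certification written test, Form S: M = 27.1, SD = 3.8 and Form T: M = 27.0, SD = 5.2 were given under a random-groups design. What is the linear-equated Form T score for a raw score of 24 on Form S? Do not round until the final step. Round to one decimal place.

22.8

Linear equating: y = (SD_Y/SD_X)(x − M_X) + M_Y
y = (5.2/3.8)(24 − 27.1) + 27.0
y = 1.368421 × -3.1 + 27.0 = -4.2421 + 27.0 = 22.8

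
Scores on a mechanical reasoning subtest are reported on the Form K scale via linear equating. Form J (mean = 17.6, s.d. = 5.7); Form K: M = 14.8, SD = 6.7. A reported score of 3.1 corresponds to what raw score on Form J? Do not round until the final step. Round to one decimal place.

7.6

Invert y = (SD_Y/SD_X)(x − M_X) + M_Y:
x = (SD_X/SD_Y)(y − M_Y) + M_X = (5.7/6.7)(3.1 − 14.8) + 17.6
x = 0.850746 × -11.700 + 17.6 = 7.6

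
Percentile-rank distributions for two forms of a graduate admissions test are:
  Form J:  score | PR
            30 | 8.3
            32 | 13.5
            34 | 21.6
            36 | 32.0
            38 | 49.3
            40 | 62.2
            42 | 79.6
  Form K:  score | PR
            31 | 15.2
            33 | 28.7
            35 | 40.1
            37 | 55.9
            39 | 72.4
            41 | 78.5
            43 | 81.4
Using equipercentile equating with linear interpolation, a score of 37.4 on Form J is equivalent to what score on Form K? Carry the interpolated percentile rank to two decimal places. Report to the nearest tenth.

PR of 37.4 on Form J: 32.0 + (37.4 − 36)/(38 − 36) × (49.3 − 32.0) = 44.11
On Form K, PR 44.11 falls between score 35 (PR 40.1) and 37 (PR 55.9).
Interpolate: 35 + (44.11 − 40.1)/(55.9 − 40.1) × (37 − 35) = 35.5

35.5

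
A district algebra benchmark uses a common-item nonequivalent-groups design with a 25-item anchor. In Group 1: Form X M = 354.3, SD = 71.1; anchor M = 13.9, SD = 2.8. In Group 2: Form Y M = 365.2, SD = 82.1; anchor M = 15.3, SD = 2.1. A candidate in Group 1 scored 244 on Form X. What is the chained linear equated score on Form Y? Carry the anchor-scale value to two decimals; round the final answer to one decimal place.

Form X → anchor (Group 1): v = (2.8/71.1)(244 − 354.3) + 13.9 = 9.56
anchor → Form Y (Group 2): y = (82.1/2.1)(9.56 − 15.3) + 365.2 = 140.8

140.8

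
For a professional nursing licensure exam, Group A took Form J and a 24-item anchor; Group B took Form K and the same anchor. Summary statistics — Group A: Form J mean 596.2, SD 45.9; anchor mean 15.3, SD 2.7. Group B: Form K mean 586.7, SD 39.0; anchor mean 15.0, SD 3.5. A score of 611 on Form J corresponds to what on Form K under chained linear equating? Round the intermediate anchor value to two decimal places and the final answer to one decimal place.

Form J → anchor (Group A): v = (2.7/45.9)(611 − 596.2) + 15.3 = 16.17
anchor → Form K (Group B): y = (39.0/3.5)(16.17 − 15.0) + 586.7 = 599.7

599.7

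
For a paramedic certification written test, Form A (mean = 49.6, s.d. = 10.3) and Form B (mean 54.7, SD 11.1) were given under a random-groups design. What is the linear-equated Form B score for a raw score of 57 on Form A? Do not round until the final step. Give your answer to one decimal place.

Linear equating: y = (SD_Y/SD_X)(x − M_X) + M_Y
y = (11.1/10.3)(57 − 49.6) + 54.7
y = 1.077670 × 7.4 + 54.7 = 7.9748 + 54.7 = 62.7

62.7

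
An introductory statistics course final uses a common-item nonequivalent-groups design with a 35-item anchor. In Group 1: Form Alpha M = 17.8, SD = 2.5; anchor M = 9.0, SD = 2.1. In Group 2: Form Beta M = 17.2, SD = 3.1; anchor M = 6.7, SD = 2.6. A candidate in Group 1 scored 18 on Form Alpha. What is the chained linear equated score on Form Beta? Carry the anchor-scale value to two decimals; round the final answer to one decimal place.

Form Alpha → anchor (Group 1): v = (2.1/2.5)(18 − 17.8) + 9.0 = 9.17
anchor → Form Beta (Group 2): y = (3.1/2.6)(9.17 − 6.7) + 17.2 = 20.1

20.1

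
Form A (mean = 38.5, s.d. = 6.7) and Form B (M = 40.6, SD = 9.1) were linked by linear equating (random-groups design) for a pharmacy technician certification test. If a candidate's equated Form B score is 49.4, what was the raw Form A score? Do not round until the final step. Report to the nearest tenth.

Invert y = (SD_Y/SD_X)(x − M_X) + M_Y:
x = (SD_X/SD_Y)(y − M_Y) + M_X = (6.7/9.1)(49.4 − 40.6) + 38.5
x = 0.736264 × 8.800 + 38.5 = 45.0

45.0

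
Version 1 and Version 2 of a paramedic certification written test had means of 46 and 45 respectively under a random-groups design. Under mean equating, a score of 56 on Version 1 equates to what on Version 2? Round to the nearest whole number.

55

Mean equating: y = x + (M_Y − M_X) = 56 + (45 − 46) = 55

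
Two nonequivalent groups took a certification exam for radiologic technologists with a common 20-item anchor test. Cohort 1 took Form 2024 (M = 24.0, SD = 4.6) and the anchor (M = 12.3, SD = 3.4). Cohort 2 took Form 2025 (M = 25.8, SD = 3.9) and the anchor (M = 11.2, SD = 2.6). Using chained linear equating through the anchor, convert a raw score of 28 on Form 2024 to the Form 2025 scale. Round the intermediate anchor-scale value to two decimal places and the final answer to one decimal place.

31.9

Form 2024 → anchor (Cohort 1): v = (3.4/4.6)(28 − 24.0) + 12.3 = 15.26
anchor → Form 2025 (Cohort 2): y = (3.9/2.6)(15.26 − 11.2) + 25.8 = 31.9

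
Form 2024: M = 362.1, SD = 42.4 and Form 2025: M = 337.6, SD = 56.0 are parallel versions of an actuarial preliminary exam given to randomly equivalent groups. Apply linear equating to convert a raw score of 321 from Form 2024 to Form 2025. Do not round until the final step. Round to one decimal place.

Linear equating: y = (SD_Y/SD_X)(x − M_X) + M_Y
y = (56.0/42.4)(321 − 362.1) + 337.6
y = 1.320755 × -41.1 + 337.6 = -54.2830 + 337.6 = 283.3

283.3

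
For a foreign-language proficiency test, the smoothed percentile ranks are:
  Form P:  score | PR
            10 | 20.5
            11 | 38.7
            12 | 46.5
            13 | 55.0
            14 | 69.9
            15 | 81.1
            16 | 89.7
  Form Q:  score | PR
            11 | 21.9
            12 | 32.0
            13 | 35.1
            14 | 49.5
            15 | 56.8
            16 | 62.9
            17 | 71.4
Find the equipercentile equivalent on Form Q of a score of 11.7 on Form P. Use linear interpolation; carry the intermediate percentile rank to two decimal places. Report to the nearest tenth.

PR of 11.7 on Form P: 38.7 + (11.7 − 11)/(12 − 11) × (46.5 − 38.7) = 44.16
On Form Q, PR 44.16 falls between score 13 (PR 35.1) and 14 (PR 49.5).
Interpolate: 13 + (44.16 − 35.1)/(49.5 − 35.1) × (14 − 13) = 13.6

13.6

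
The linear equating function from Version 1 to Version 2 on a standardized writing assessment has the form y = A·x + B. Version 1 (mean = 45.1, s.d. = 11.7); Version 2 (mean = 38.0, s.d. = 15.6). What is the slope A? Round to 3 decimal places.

A = SD_Y / SD_X = 15.6 / 11.7 = 1.333

1.333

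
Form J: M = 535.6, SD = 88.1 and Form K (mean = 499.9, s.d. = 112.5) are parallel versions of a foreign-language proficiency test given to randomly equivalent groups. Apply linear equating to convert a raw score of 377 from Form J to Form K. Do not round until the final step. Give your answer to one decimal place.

297.4

Linear equating: y = (SD_Y/SD_X)(x − M_X) + M_Y
y = (112.5/88.1)(377 − 535.6) + 499.9
y = 1.276958 × -158.6 + 499.9 = -202.5255 + 499.9 = 297.4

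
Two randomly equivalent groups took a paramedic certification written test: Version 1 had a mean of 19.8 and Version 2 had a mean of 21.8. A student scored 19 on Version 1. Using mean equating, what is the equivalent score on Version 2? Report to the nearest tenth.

21.0

Mean equating: y = x + (M_Y − M_X) = 19 + (21.8 − 19.8) = 21.0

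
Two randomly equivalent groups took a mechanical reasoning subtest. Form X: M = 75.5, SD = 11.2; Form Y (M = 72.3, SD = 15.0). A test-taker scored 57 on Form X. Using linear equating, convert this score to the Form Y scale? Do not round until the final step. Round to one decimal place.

47.5

Linear equating: y = (SD_Y/SD_X)(x − M_X) + M_Y
y = (15.0/11.2)(57 − 75.5) + 72.3
y = 1.339286 × -18.5 + 72.3 = -24.7768 + 72.3 = 47.5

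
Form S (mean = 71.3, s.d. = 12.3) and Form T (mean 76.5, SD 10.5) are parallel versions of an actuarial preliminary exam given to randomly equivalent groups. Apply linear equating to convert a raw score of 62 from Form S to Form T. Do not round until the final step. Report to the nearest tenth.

68.6

Linear equating: y = (SD_Y/SD_X)(x − M_X) + M_Y
y = (10.5/12.3)(62 − 71.3) + 76.5
y = 0.853659 × -9.3 + 76.5 = -7.9390 + 76.5 = 68.6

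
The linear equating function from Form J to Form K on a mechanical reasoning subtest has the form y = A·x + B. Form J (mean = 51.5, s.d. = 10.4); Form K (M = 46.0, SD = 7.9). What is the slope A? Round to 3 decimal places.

0.760

A = SD_Y / SD_X = 7.9 / 10.4 = 0.760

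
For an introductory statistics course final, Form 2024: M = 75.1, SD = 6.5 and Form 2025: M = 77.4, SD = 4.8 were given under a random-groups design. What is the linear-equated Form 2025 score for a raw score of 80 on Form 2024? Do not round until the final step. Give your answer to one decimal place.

81.0

Linear equating: y = (SD_Y/SD_X)(x − M_X) + M_Y
y = (4.8/6.5)(80 − 75.1) + 77.4
y = 0.738462 × 4.9 + 77.4 = 3.6185 + 77.4 = 81.0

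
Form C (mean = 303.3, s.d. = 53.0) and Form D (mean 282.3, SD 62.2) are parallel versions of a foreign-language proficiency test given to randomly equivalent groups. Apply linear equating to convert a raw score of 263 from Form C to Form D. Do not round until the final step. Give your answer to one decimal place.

235.0

Linear equating: y = (SD_Y/SD_X)(x − M_X) + M_Y
y = (62.2/53.0)(263 − 303.3) + 282.3
y = 1.173585 × -40.3 + 282.3 = -47.2955 + 282.3 = 235.0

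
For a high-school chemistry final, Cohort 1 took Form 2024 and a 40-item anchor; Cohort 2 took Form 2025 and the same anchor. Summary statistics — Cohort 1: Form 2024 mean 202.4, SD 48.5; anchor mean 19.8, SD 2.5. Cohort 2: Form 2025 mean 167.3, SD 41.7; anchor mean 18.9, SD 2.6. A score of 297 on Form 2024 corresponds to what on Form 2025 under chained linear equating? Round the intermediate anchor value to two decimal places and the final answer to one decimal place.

260.0

Form 2024 → anchor (Cohort 1): v = (2.5/48.5)(297 − 202.4) + 19.8 = 24.68
anchor → Form 2025 (Cohort 2): y = (41.7/2.6)(24.68 − 18.9) + 167.3 = 260.0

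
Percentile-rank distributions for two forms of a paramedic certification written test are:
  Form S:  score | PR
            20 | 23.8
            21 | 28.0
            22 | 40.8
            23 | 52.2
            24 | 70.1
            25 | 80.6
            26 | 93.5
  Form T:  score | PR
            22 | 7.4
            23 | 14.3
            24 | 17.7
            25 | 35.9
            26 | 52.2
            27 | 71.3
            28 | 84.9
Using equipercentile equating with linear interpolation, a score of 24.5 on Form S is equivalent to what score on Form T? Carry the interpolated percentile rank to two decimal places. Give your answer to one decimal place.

27.3

PR of 24.5 on Form S: 70.1 + (24.5 − 24)/(25 − 24) × (80.6 − 70.1) = 75.35
On Form T, PR 75.35 falls between score 27 (PR 71.3) and 28 (PR 84.9).
Interpolate: 27 + (75.35 − 71.3)/(84.9 − 71.3) × (28 − 27) = 27.3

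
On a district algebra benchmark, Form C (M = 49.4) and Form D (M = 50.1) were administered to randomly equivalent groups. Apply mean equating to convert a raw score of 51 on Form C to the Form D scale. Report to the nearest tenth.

51.7

Mean equating: y = x + (M_Y − M_X) = 51 + (50.1 − 49.4) = 51.7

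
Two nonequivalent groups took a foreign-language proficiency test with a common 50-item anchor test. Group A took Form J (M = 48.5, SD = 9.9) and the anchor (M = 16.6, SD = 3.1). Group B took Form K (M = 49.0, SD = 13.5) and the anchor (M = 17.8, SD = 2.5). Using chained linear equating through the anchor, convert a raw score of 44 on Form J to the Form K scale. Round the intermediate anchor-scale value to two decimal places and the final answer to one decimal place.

34.9

Form J → anchor (Group A): v = (3.1/9.9)(44 − 48.5) + 16.6 = 15.19
anchor → Form K (Group B): y = (13.5/2.5)(15.19 − 17.8) + 49.0 = 34.9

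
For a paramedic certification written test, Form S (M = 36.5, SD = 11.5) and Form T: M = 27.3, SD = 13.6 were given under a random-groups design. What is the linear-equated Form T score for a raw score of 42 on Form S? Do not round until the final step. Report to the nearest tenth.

Linear equating: y = (SD_Y/SD_X)(x − M_X) + M_Y
y = (13.6/11.5)(42 − 36.5) + 27.3
y = 1.182609 × 5.5 + 27.3 = 6.5043 + 27.3 = 33.8

33.8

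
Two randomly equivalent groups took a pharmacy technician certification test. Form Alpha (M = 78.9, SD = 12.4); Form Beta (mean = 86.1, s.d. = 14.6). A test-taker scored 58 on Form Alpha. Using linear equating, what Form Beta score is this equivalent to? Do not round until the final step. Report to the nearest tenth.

Linear equating: y = (SD_Y/SD_X)(x − M_X) + M_Y
y = (14.6/12.4)(58 − 78.9) + 86.1
y = 1.177419 × -20.9 + 86.1 = -24.6081 + 86.1 = 61.5

61.5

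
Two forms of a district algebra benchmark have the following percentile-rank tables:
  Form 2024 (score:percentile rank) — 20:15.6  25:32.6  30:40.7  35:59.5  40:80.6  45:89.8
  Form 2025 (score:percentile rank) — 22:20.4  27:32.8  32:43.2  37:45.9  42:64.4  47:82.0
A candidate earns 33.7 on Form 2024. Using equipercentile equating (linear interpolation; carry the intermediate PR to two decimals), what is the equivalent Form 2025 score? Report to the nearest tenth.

PR of 33.7 on Form 2024: 40.7 + (33.7 − 30)/(35 − 30) × (59.5 − 40.7) = 54.61
On Form 2025, PR 54.61 falls between score 37 (PR 45.9) and 42 (PR 64.4).
Interpolate: 37 + (54.61 − 45.9)/(64.4 − 45.9) × (42 − 37) = 39.4

39.4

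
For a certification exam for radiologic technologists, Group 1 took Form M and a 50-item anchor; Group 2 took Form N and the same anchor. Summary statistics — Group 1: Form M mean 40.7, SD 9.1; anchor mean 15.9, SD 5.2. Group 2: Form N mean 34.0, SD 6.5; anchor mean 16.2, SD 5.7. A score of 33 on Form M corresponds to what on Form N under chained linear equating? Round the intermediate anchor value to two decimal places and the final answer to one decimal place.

Form M → anchor (Group 1): v = (5.2/9.1)(33 − 40.7) + 15.9 = 11.50
anchor → Form N (Group 2): y = (6.5/5.7)(11.50 − 16.2) + 34.0 = 28.6

28.6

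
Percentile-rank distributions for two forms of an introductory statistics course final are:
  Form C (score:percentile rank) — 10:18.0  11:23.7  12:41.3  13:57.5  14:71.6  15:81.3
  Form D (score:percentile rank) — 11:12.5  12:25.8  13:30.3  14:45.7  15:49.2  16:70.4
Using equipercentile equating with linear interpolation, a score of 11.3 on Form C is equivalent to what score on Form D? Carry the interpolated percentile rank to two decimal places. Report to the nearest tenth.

12.7

PR of 11.3 on Form C: 23.7 + (11.3 − 11)/(12 − 11) × (41.3 − 23.7) = 28.98
On Form D, PR 28.98 falls between score 12 (PR 25.8) and 13 (PR 30.3).
Interpolate: 12 + (28.98 − 25.8)/(30.3 − 25.8) × (13 − 12) = 12.7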